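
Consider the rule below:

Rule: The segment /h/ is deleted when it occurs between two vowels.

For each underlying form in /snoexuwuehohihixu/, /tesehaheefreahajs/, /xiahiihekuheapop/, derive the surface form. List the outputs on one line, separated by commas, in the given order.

snoexuwueoiixu, teseaeefreaajs, xiaiiekueapop

/snoexuwuehohihixu/: /h/ occurs between vowels /e/ and /o/, so it deletes. /h/ occurs between vowels /o/ and /i/, so it deletes. /h/ occurs between vowels /i/ and /i/, so it deletes. → [snoexuwueoiixu].
/tesehaheefreahajs/: /h/ occurs between vowels /e/ and /a/, so it deletes. /h/ occurs between vowels /a/ and /e/, so it deletes. /h/ occurs between vowels /a/ and /a/, so it deletes. → [teseaeefreaajs].
/xiahiihekuheapop/: /h/ occurs between vowels /a/ and /i/, so it deletes. /h/ occurs between vowels /i/ and /e/, so it deletes. /h/ occurs between vowels /u/ and /e/, so it deletes. → [xiaiiekueapop].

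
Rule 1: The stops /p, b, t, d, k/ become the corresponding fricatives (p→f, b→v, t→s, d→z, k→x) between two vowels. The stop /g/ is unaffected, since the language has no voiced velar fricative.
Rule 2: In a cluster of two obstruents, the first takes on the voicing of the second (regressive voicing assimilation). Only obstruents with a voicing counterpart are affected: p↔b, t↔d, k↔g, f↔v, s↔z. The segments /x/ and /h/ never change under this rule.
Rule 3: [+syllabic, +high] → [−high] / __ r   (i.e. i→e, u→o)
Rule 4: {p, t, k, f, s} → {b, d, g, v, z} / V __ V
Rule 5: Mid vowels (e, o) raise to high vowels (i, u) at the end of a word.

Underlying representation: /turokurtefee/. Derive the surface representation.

toroxortevei

Rule 1 (intervocalic spirantization): /k/ is a stop between vowels /o/ and /u/, so it spirantizes to the fricative [x]. /turokurtefee/ → turoxurtefee.
Rule 2 (regressive voicing assimilation): no segment meets the environment; /turoxurtefee/ is unchanged.
Rule 3 (pre-rhotic lowering): /u/ is a high vowel immediately before /r/, so it lowers to [o]. /u/ is a high vowel immediately before /r/, so it lowers to [o]. /turoxurtefee/ → toroxortefee.
Rule 4 (intervocalic voicing): /f/ is a voiceless obstruent between vowels /e/ and /e/, so it voices to [v]. /toroxortefee/ → toroxortevee.
Rule 5 (final vowel raising): /e/ is a mid vowel in word-final position, so it raises to [i]. /toroxortevee/ → toroxortevei.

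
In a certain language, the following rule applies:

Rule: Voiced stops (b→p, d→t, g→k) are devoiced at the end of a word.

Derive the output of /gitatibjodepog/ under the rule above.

/g/ is a voiced stop in word-final position, so it devoices to [k].
The other instances of /g/, /b/, /d/ do not occur in the required environment and remain unchanged.
Surface form: [gitatibjodepok].

gitatibjodepok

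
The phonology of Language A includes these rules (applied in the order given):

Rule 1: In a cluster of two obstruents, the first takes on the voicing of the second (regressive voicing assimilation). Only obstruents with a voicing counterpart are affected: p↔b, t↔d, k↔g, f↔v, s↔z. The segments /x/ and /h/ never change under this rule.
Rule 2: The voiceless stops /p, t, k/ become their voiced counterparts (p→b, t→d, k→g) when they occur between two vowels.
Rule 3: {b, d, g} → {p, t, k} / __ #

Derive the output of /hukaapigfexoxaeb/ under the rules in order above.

Rule 1 (regressive voicing assimilation): /g/ precedes the voiceless obstruent /f/, so it devoices to [k] by assimilation. /hukaapigfexoxaeb/ → hukaapikfexoxaeb.
Rule 2 (intervocalic voicing): /k/ is a voiceless stop between vowels /u/ and /a/, so it voices to [g]. /p/ is a voiceless stop between vowels /a/ and /i/, so it voices to [b]. /hukaapikfexoxaeb/ → hugaabikfexoxaeb.
Rule 3 (final devoicing): /b/ is a voiced stop in word-final position, so it devoices to [p]. /hugaabikfexoxaeb/ → hugaabikfexoxaep.

hugaabikfexoxaep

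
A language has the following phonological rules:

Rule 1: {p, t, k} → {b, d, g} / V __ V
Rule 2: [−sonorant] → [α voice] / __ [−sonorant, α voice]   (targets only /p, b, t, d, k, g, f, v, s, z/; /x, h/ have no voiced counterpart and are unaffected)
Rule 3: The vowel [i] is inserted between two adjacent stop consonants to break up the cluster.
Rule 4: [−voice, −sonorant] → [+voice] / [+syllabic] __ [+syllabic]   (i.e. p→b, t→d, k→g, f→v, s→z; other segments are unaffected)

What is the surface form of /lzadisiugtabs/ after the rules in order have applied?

Rule 1 (intervocalic voicing): no segment meets the environment; /lzadisiugtabs/ is unchanged.
Rule 2 (regressive voicing assimilation): /g/ precedes the voiceless obstruent /t/, so it devoices to [k] by assimilation. /b/ precedes the voiceless obstruent /s/, so it devoices to [p] by assimilation. /lzadisiugtabs/ → lzadisiuktaps.
Rule 3 (stop-cluster i-epenthesis): /k/ and /t/ form a stop–stop cluster, so [i] is inserted between them. /lzadisiuktaps/ → lzadisiukitaps.
Rule 4 (intervocalic voicing): /s/ is a voiceless obstruent between vowels /i/ and /i/, so it voices to [z]. /k/ is a voiceless obstruent between vowels /u/ and /i/, so it voices to [g]. /t/ is a voiceless obstruent between vowels /i/ and /a/, so it voices to [d]. /lzadisiukitaps/ → lzadiziugidaps.

lzadiziugidaps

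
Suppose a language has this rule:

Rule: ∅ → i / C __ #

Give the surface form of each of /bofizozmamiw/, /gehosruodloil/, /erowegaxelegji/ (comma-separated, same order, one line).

/bofizozmamiw/: the form ends in the consonant /w/, so [i] is inserted word-finally. → [bofizozmamiwi].
/gehosruodloil/: the form ends in the consonant /l/, so [i] is inserted word-finally. → [gehosruodloili].
/erowegaxelegji/: the rule's environment is not met; surfaces unchanged as [erowegaxelegji].

bofizozmamiwi, gehosruodloili, erowegaxelegji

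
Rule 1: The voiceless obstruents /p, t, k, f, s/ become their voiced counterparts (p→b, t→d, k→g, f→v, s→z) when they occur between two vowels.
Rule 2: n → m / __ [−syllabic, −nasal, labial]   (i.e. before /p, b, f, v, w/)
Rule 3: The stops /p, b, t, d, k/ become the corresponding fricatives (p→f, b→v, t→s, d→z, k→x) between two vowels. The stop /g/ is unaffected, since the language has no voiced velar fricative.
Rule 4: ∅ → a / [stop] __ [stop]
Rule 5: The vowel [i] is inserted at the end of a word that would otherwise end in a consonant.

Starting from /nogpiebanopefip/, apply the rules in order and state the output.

Rule 1 (intervocalic voicing): /p/ is a voiceless obstruent between vowels /o/ and /e/, so it voices to [b]. /f/ is a voiceless obstruent between vowels /e/ and /i/, so it voices to [v]. /nogpiebanopefip/ → nogpiebanobevip.
Rule 2 (nasal place assimilation): no segment meets the environment; /nogpiebanobevip/ is unchanged.
Rule 3 (intervocalic spirantization): /b/ is a stop between vowels /e/ and /a/, so it spirantizes to the fricative [v]. /b/ is a stop between vowels /o/ and /e/, so it spirantizes to the fricative [v]. /nogpiebanobevip/ → nogpievanovevip.
Rule 4 (stop-cluster a-epenthesis): /g/ and /p/ form a stop–stop cluster, so [a] is inserted between them. /nogpievanovevip/ → nogapievanovevip.
Rule 5 (final i-epenthesis): the form ends in the consonant /p/, so [i] is inserted word-finally. /nogapievanovevip/ → nogapievanovevipi.

nogapievanovevipi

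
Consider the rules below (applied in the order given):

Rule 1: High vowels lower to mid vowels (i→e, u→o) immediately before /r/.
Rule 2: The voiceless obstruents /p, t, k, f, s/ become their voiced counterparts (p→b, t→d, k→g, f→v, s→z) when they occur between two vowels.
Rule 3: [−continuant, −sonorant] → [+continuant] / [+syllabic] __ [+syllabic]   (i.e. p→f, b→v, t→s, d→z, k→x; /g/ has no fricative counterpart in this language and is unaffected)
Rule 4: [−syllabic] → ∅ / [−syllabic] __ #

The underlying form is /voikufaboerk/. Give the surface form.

Rule 1 (pre-rhotic lowering): no segment meets the environment; /voikufaboerk/ is unchanged.
Rule 2 (intervocalic voicing): /k/ is a voiceless obstruent between vowels /i/ and /u/, so it voices to [g]. /f/ is a voiceless obstruent between vowels /u/ and /a/, so it voices to [v]. /voikufaboerk/ → voiguvaboerk.
Rule 3 (intervocalic spirantization): /b/ is a stop between vowels /a/ and /o/, so it spirantizes to the fricative [v]. /voiguvaboerk/ → voiguvavoerk.
Rule 4 (final cluster simplification): /k/ is the second consonant of a word-final cluster /rk/, so it deletes. /voiguvavoerk/ → voiguvavoer.

voiguvavoer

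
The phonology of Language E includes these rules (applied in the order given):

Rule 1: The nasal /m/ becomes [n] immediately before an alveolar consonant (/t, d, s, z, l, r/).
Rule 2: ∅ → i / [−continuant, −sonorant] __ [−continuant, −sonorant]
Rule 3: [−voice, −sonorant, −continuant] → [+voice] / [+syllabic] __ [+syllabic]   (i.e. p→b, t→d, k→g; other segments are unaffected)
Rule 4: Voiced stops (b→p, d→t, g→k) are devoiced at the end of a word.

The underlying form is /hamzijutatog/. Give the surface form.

Rule 1 (nasal place assimilation): /m/ precedes the alveolar consonant /z/, so it assimilates in place to [n]. /hamzijutatog/ → hanzijutatog.
Rule 2 (stop-cluster i-epenthesis): no segment meets the environment; /hanzijutatog/ is unchanged.
Rule 3 (intervocalic voicing): /t/ is a voiceless stop between vowels /u/ and /a/, so it voices to [d]. /t/ is a voiceless stop between vowels /a/ and /o/, so it voices to [d]. /hanzijutatog/ → hanzijudadog.
Rule 4 (final devoicing): /g/ is a voiced stop in word-final position, so it devoices to [k]. /hanzijudadog/ → hanzijudadok.

hanzijudadok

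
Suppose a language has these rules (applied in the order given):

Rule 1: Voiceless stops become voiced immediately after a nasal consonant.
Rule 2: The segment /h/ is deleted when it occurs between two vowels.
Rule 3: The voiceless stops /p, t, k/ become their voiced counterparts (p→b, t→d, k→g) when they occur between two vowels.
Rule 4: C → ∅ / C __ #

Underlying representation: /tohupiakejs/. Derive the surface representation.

toubiagej

Rule 1 (post-nasal voicing): no segment meets the environment; /tohupiakejs/ is unchanged.
Rule 2 (intervocalic h-deletion): /h/ occurs between vowels /o/ and /u/, so it deletes. /tohupiakejs/ → toupiakejs.
Rule 3 (intervocalic voicing): /p/ is a voiceless stop between vowels /u/ and /i/, so it voices to [b]. /k/ is a voiceless stop between vowels /a/ and /e/, so it voices to [g]. /toupiakejs/ → toubiagejs.
Rule 4 (final cluster simplification): /s/ is the second consonant of a word-final cluster /js/, so it deletes. /toubiagejs/ → toubiagej.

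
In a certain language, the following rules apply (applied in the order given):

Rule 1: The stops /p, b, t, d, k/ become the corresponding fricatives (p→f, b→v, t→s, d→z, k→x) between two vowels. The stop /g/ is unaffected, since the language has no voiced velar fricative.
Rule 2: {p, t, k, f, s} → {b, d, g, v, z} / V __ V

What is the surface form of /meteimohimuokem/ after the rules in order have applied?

Rule 1 (intervocalic spirantization): /t/ is a stop between vowels /e/ and /e/, so it spirantizes to the fricative [s]. /k/ is a stop between vowels /o/ and /e/, so it spirantizes to the fricative [x]. /meteimohimuokem/ → meseimohimuoxem.
Rule 2 (intervocalic voicing): /s/ is a voiceless obstruent between vowels /e/ and /e/, so it voices to [z]. /meseimohimuoxem/ → mezeimohimuoxem.

mezeimohimuoxem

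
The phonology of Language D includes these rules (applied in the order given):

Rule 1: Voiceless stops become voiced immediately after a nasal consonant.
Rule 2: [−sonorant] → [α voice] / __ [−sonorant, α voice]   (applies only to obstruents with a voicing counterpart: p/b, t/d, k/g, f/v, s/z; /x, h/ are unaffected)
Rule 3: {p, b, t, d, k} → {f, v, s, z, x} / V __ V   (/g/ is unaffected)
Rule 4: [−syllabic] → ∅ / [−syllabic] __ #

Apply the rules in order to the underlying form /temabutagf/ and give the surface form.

temavusak

Rule 1 (post-nasal voicing): no segment meets the environment; /temabutagf/ is unchanged.
Rule 2 (regressive voicing assimilation): /g/ precedes the voiceless obstruent /f/, so it devoices to [k] by assimilation. /temabutagf/ → temabutakf.
Rule 3 (intervocalic spirantization): /b/ is a stop between vowels /a/ and /u/, so it spirantizes to the fricative [v]. /t/ is a stop between vowels /u/ and /a/, so it spirantizes to the fricative [s]. /temabutakf/ → temavusakf.
Rule 4 (final cluster simplification): /f/ is the second consonant of a word-final cluster /kf/, so it deletes. /temavusakf/ → temavusak.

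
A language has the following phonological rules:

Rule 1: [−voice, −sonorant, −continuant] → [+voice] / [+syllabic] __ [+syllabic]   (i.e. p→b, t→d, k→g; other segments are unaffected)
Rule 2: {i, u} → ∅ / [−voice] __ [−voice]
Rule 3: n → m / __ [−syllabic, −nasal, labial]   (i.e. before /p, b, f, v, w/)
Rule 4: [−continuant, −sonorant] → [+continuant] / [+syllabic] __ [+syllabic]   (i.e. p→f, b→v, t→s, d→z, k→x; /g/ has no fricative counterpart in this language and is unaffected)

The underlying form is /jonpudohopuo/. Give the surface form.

jompuzohovuo

Rule 1 (intervocalic voicing): /p/ is a voiceless stop between vowels /o/ and /u/, so it voices to [b]. /jonpudohopuo/ → jonpudohobuo.
Rule 2 (high vowel syncope): no segment meets the environment; /jonpudohobuo/ is unchanged.
Rule 3 (nasal place assimilation): /n/ precedes the labial consonant /p/, so it assimilates in place to [m]. /jonpudohobuo/ → jompudohobuo.
Rule 4 (intervocalic spirantization): /d/ is a stop between vowels /u/ and /o/, so it spirantizes to the fricative [z]. /b/ is a stop between vowels /o/ and /u/, so it spirantizes to the fricative [v]. /jompudohobuo/ → jompuzohovuo.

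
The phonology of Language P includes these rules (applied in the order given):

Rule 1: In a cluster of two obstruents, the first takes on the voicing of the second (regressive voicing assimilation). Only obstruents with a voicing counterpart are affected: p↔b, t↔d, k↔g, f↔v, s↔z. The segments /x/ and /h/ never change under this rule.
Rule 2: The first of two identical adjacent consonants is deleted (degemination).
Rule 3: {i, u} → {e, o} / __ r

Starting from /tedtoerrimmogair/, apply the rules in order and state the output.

tetoerimogaer

Rule 1 (regressive voicing assimilation): /d/ precedes the voiceless obstruent /t/, so it devoices to [t] by assimilation. /tedtoerrimmogair/ → tettoerrimmogair.
Rule 2 (degemination): /tt/ is a geminate; the first /t/ deletes. /rr/ is a geminate; the first /r/ deletes. /mm/ is a geminate; the first /m/ deletes. /tettoerrimmogair/ → tetoerimogair.
Rule 3 (pre-rhotic lowering): /i/ is a high vowel immediately before /r/, so it lowers to [e]. /tetoerimogair/ → tetoerimogaer.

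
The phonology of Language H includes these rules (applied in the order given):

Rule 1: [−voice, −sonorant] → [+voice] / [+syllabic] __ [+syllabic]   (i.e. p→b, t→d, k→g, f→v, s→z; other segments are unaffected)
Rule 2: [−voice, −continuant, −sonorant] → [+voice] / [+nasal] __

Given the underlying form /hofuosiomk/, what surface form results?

hovuoziomg

Rule 1 (intervocalic voicing): /f/ is a voiceless obstruent between vowels /o/ and /u/, so it voices to [v]. /s/ is a voiceless obstruent between vowels /o/ and /i/, so it voices to [z]. /hofuosiomk/ → hovuoziomk.
Rule 2 (post-nasal voicing): /k/ is a voiceless stop immediately after the nasal /m/, so it voices to [g]. /hovuoziomk/ → hovuoziomg.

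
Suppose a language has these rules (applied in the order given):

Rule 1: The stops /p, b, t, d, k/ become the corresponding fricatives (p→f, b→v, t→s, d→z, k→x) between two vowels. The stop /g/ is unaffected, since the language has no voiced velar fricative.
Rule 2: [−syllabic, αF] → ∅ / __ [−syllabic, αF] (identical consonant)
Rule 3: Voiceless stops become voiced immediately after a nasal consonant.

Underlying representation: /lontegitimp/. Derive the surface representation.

Rule 1 (intervocalic spirantization): /t/ is a stop between vowels /i/ and /i/, so it spirantizes to the fricative [s]. /lontegitimp/ → lontegisimp.
Rule 2 (degemination): no segment meets the environment; /lontegisimp/ is unchanged.
Rule 3 (post-nasal voicing): /t/ is a voiceless stop immediately after the nasal /n/, so it voices to [d]. /p/ is a voiceless stop immediately after the nasal /m/, so it voices to [b]. /lontegisimp/ → londegisimb.

londegisimb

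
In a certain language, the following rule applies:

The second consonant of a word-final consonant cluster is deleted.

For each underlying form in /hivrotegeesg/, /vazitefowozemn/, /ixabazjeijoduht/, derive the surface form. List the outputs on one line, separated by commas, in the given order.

hivrotegees, vazitefowozem, ixabazjeijoduh

/hivrotegeesg/: /g/ is the second consonant of a word-final cluster /sg/, so it deletes. → [hivrotegees].
/vazitefowozemn/: /n/ is the second consonant of a word-final cluster /mn/, so it deletes. → [vazitefowozem].
/ixabazjeijoduht/: /t/ is the second consonant of a word-final cluster /ht/, so it deletes. → [ixabazjeijoduh].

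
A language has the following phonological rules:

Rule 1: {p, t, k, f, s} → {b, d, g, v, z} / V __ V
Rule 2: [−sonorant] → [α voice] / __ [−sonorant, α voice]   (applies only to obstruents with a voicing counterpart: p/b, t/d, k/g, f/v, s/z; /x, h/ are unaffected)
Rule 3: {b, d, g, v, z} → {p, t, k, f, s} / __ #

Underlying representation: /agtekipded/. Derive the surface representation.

aktegibdet

Rule 1 (intervocalic voicing): /k/ is a voiceless obstruent between vowels /e/ and /i/, so it voices to [g]. /agtekipded/ → agtegipded.
Rule 2 (regressive voicing assimilation): /g/ precedes the voiceless obstruent /t/, so it devoices to [k] by assimilation. /p/ precedes the voiced obstruent /d/, so it voices to [b] by assimilation. /agtegipded/ → aktegibded.
Rule 3 (final devoicing): /d/ is a voiced obstruent in word-final position, so it devoices to [t]. /aktegibded/ → aktegibdet.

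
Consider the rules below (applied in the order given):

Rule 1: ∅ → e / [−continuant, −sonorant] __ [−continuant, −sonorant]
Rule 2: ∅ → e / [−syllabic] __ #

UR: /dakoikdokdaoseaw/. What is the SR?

dakoikedokedaoseawe

Rule 1 (stop-cluster e-epenthesis): /k/ and /d/ form a stop–stop cluster, so [e] is inserted between them. /k/ and /d/ form a stop–stop cluster, so [e] is inserted between them. /dakoikdokdaoseaw/ → dakoikedokedaoseaw.
Rule 2 (final e-epenthesis): the form ends in the consonant /w/, so [e] is inserted word-finally. /dakoikedokedaoseaw/ → dakoikedokedaoseawe.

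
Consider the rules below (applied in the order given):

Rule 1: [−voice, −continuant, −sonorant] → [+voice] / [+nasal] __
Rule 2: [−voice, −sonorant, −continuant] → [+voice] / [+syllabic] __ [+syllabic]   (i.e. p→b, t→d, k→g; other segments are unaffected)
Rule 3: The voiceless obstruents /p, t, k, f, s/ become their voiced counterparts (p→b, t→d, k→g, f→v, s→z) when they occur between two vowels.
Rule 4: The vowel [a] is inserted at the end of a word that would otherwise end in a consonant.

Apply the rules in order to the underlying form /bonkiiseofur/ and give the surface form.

Rule 1 (post-nasal voicing): /k/ is a voiceless stop immediately after the nasal /n/, so it voices to [g]. /bonkiiseofur/ → bongiiseofur.
Rule 2 (intervocalic voicing): no segment meets the environment; /bongiiseofur/ is unchanged.
Rule 3 (intervocalic voicing): /s/ is a voiceless obstruent between vowels /i/ and /e/, so it voices to [z]. /f/ is a voiceless obstruent between vowels /o/ and /u/, so it voices to [v]. /bongiiseofur/ → bongiizeovur.
Rule 4 (final a-epenthesis): the form ends in the consonant /r/, so [a] is inserted word-finally. /bongiizeovur/ → bongiizeovura.

bongiizeovura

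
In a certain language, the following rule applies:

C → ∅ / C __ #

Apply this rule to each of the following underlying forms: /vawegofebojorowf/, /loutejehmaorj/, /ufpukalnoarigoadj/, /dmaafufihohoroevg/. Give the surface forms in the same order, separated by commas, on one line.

/vawegofebojorowf/: /f/ is the second consonant of a word-final cluster /wf/, so it deletes. → [vawegofebojorow].
/loutejehmaorj/: /j/ is the second consonant of a word-final cluster /rj/, so it deletes. → [loutejehmaor].
/ufpukalnoarigoadj/: /j/ is the second consonant of a word-final cluster /dj/, so it deletes. → [ufpukalnoarigoad].
/dmaafufihohoroevg/: /g/ is the second consonant of a word-final cluster /vg/, so it deletes. → [dmaafufihohoroev].

vawegofebojorow, loutejehmaor, ufpukalnoarigoad, dmaafufihohoroev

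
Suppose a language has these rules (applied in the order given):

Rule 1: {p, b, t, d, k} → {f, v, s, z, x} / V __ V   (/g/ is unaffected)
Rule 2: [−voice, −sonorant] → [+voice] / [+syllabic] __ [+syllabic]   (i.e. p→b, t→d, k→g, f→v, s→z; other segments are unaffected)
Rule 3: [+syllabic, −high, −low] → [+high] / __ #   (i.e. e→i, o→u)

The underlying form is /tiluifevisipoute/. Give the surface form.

Rule 1 (intervocalic spirantization): /p/ is a stop between vowels /i/ and /o/, so it spirantizes to the fricative [f]. /t/ is a stop between vowels /u/ and /e/, so it spirantizes to the fricative [s]. /tiluifevisipoute/ → tiluifevisifouse.
Rule 2 (intervocalic voicing): /f/ is a voiceless obstruent between vowels /i/ and /e/, so it voices to [v]. /s/ is a voiceless obstruent between vowels /i/ and /i/, so it voices to [z]. /f/ is a voiceless obstruent between vowels /i/ and /o/, so it voices to [v]. /s/ is a voiceless obstruent between vowels /u/ and /e/, so it voices to [z]. /tiluifevisifouse/ → tiluivevizivouze.
Rule 3 (final vowel raising): /e/ is a mid vowel in word-final position, so it raises to [i]. /tiluivevizivouze/ → tiluivevizivouzi.

tiluivevizivouzi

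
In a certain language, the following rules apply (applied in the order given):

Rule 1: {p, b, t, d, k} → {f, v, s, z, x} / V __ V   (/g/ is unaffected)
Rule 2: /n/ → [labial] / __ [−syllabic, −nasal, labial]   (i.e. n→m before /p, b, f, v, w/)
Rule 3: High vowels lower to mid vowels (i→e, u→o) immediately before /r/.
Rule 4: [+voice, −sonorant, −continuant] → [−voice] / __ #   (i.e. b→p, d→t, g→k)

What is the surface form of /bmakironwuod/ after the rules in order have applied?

bmaxeromwuot

Rule 1 (intervocalic spirantization): /k/ is a stop between vowels /a/ and /i/, so it spirantizes to the fricative [x]. /bmakironwuod/ → bmaxironwuod.
Rule 2 (nasal place assimilation): /n/ precedes the labial consonant /w/, so it assimilates in place to [m]. /bmaxironwuod/ → bmaxiromwuod.
Rule 3 (pre-rhotic lowering): /i/ is a high vowel immediately before /r/, so it lowers to [e]. /bmaxiromwuod/ → bmaxeromwuod.
Rule 4 (final devoicing): /d/ is a voiced stop in word-final position, so it devoices to [t]. /bmaxeromwuod/ → bmaxeromwuot.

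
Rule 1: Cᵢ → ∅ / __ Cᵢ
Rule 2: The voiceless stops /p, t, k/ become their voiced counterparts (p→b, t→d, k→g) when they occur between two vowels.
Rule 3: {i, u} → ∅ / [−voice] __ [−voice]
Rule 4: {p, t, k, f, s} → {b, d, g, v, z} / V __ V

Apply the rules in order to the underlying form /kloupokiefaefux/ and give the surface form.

Rule 1 (degemination): no segment meets the environment; /kloupokiefaefux/ is unchanged.
Rule 2 (intervocalic voicing): /p/ is a voiceless stop between vowels /u/ and /o/, so it voices to [b]. /k/ is a voiceless stop between vowels /o/ and /i/, so it voices to [g]. /kloupokiefaefux/ → kloubogiefaefux.
Rule 3 (high vowel syncope): /u/ is a high vowel flanked by voiceless consonants /f/ and /x/, so it deletes. /kloubogiefaefux/ → kloubogiefaefx.
Rule 4 (intervocalic voicing): /f/ is a voiceless obstruent between vowels /e/ and /a/, so it voices to [v]. /kloubogiefaefx/ → kloubogievaefx.

kloubogievaefx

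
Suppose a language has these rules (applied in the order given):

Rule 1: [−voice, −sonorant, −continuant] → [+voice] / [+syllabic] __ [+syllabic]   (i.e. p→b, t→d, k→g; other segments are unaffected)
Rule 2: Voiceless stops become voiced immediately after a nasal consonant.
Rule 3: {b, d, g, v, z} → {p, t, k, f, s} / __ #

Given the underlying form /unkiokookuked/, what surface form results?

Rule 1 (intervocalic voicing): /k/ is a voiceless stop between vowels /o/ and /o/, so it voices to [g]. /k/ is a voiceless stop between vowels /o/ and /u/, so it voices to [g]. /k/ is a voiceless stop between vowels /u/ and /e/, so it voices to [g]. /unkiokookuked/ → unkiogooguged.
Rule 2 (post-nasal voicing): /k/ is a voiceless stop immediately after the nasal /n/, so it voices to [g]. /unkiogooguged/ → ungiogooguged.
Rule 3 (final devoicing): /d/ is a voiced obstruent in word-final position, so it devoices to [t]. /ungiogooguged/ → ungiogooguget.

ungiogooguget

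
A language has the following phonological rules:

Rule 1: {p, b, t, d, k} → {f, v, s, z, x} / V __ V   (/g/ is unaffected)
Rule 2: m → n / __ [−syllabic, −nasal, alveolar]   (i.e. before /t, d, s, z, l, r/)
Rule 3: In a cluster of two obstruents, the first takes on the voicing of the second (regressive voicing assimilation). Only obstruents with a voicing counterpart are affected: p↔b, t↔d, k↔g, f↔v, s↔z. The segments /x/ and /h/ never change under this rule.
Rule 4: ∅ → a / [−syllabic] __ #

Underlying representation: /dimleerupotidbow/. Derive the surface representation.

dinleerufosidbowa

Rule 1 (intervocalic spirantization): /p/ is a stop between vowels /u/ and /o/, so it spirantizes to the fricative [f]. /t/ is a stop between vowels /o/ and /i/, so it spirantizes to the fricative [s]. /dimleerupotidbow/ → dimleerufosidbow.
Rule 2 (nasal place assimilation): /m/ precedes the alveolar consonant /l/, so it assimilates in place to [n]. /dimleerufosidbow/ → dinleerufosidbow.
Rule 3 (regressive voicing assimilation): no segment meets the environment; /dinleerufosidbow/ is unchanged.
Rule 4 (final a-epenthesis): the form ends in the consonant /w/, so [a] is inserted word-finally. /dinleerufosidbow/ → dinleerufosidbowa.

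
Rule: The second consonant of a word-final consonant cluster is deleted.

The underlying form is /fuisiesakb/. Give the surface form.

/b/ is the second consonant of a word-final cluster /kb/, so it deletes.
The other instances of /f/, /s/, /k/ do not occur in the required environment and remain unchanged.
Surface form: [fuisiesak].

fuisiesak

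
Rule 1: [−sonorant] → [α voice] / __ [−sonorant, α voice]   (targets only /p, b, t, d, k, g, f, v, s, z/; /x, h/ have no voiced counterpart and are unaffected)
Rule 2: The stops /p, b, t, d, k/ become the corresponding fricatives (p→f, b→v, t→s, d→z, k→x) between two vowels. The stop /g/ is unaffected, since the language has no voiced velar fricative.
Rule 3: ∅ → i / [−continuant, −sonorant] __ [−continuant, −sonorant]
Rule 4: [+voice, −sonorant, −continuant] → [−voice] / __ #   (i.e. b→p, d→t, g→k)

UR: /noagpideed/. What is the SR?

Rule 1 (regressive voicing assimilation): /g/ precedes the voiceless obstruent /p/, so it devoices to [k] by assimilation. /noagpideed/ → noakpideed.
Rule 2 (intervocalic spirantization): /d/ is a stop between vowels /i/ and /e/, so it spirantizes to the fricative [z]. /noakpideed/ → noakpizeed.
Rule 3 (stop-cluster i-epenthesis): /k/ and /p/ form a stop–stop cluster, so [i] is inserted between them. /noakpizeed/ → noakipizeed.
Rule 4 (final devoicing): /d/ is a voiced stop in word-final position, so it devoices to [t]. /noakipizeed/ → noakipizeet.

noakipizeet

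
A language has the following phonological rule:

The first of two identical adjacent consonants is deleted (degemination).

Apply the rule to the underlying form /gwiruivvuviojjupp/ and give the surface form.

/vv/ is a geminate; the first /v/ deletes.
/jj/ is a geminate; the first /j/ deletes.
/pp/ is a geminate; the first /p/ deletes.
Surface form: [gwiruivuviojup].

gwiruivuviojup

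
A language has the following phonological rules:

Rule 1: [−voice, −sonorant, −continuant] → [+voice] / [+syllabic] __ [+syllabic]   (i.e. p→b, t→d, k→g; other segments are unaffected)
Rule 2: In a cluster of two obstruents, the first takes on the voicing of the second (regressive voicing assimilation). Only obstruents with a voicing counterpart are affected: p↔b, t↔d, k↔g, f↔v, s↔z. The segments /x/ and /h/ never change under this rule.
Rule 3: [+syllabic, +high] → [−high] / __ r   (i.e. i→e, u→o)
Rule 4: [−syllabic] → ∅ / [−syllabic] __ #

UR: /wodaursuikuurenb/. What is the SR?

wodaorsuiguoren

Rule 1 (intervocalic voicing): /k/ is a voiceless stop between vowels /i/ and /u/, so it voices to [g]. /wodaursuikuurenb/ → wodaursuiguurenb.
Rule 2 (regressive voicing assimilation): no segment meets the environment; /wodaursuiguurenb/ is unchanged.
Rule 3 (pre-rhotic lowering): /u/ is a high vowel immediately before /r/, so it lowers to [o]. /u/ is a high vowel immediately before /r/, so it lowers to [o]. /wodaursuiguurenb/ → wodaorsuiguorenb.
Rule 4 (final cluster simplification): /b/ is the second consonant of a word-final cluster /nb/, so it deletes. /wodaorsuiguorenb/ → wodaorsuiguoren.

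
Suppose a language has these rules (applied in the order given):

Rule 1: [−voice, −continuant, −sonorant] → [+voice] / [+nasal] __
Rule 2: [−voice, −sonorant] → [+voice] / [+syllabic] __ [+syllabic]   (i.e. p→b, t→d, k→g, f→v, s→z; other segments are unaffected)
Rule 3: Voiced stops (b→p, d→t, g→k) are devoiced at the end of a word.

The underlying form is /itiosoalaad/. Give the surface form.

Rule 1 (post-nasal voicing): no segment meets the environment; /itiosoalaad/ is unchanged.
Rule 2 (intervocalic voicing): /t/ is a voiceless obstruent between vowels /i/ and /i/, so it voices to [d]. /s/ is a voiceless obstruent between vowels /o/ and /o/, so it voices to [z]. /itiosoalaad/ → idiozoalaad.
Rule 3 (final devoicing): /d/ is a voiced stop in word-final position, so it devoices to [t]. /idiozoalaad/ → idiozoalaat.

idiozoalaat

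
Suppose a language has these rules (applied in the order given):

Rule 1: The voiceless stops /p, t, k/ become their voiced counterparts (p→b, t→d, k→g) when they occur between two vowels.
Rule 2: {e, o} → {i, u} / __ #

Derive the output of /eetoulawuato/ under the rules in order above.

Rule 1 (intervocalic voicing): /t/ is a voiceless stop between vowels /e/ and /o/, so it voices to [d]. /t/ is a voiceless stop between vowels /a/ and /o/, so it voices to [d]. /eetoulawuato/ → eedoulawuado.
Rule 2 (final vowel raising): /o/ is a mid vowel in word-final position, so it raises to [u]. /eedoulawuado/ → eedoulawuadu.

eedoulawuadu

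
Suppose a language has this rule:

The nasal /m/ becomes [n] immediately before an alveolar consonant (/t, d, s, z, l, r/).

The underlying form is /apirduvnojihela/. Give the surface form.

apirduvnojihela

No segment of /apirduvnojihela/ meets the structural description of the rule, so the form surfaces unchanged.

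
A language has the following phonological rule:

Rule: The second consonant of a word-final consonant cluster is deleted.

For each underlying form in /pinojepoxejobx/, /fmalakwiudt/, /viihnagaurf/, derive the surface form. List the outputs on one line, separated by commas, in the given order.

pinojepoxejob, fmalakwiud, viihnagaur

/pinojepoxejobx/: /x/ is the second consonant of a word-final cluster /bx/, so it deletes. → [pinojepoxejob].
/fmalakwiudt/: /t/ is the second consonant of a word-final cluster /dt/, so it deletes. → [fmalakwiud].
/viihnagaurf/: /f/ is the second consonant of a word-final cluster /rf/, so it deletes. → [viihnagaur].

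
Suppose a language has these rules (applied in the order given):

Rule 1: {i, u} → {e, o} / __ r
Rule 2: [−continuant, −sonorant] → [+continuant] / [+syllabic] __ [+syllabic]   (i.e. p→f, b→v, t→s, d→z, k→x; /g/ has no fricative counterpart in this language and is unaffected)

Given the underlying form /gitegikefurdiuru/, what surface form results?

gisegixefordioru

Rule 1 (pre-rhotic lowering): /u/ is a high vowel immediately before /r/, so it lowers to [o]. /u/ is a high vowel immediately before /r/, so it lowers to [o]. /gitegikefurdiuru/ → gitegikefordioru.
Rule 2 (intervocalic spirantization): /t/ is a stop between vowels /i/ and /e/, so it spirantizes to the fricative [s]. /k/ is a stop between vowels /i/ and /e/, so it spirantizes to the fricative [x]. /gitegikefordioru/ → gisegixefordioru.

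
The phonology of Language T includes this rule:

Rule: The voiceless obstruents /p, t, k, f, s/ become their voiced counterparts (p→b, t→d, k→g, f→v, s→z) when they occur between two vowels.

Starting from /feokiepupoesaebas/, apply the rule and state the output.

feogiebuboezaebas

Scanning /feokiepupoesaebas/: /f/ at position 1 is not in the conditioning environment; /k/ is a voiceless obstruent between vowels /o/ and /i/, so it voices to [g]; /p/ is a voiceless obstruent between vowels /e/ and /u/, so it voices to [b]; /p/ is a voiceless obstruent between vowels /u/ and /o/, so it voices to [b]; /s/ is a voiceless obstruent between vowels /e/ and /a/, so it voices to [z]; /s/ at position 17 is not in the conditioning environment.
Result: [feogiebuboezaebas].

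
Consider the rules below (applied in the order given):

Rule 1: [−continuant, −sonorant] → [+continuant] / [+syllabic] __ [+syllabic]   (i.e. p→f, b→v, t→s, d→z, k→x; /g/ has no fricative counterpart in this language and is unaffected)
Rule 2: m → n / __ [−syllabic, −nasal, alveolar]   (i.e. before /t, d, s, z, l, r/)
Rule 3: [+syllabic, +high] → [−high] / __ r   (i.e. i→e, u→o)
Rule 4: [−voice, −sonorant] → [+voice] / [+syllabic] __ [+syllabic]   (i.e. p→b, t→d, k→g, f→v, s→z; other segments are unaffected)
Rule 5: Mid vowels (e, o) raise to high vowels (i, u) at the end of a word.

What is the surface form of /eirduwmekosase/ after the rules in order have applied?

eerduwmexozazi

Rule 1 (intervocalic spirantization): /k/ is a stop between vowels /e/ and /o/, so it spirantizes to the fricative [x]. /eirduwmekosase/ → eirduwmexosase.
Rule 2 (nasal place assimilation): no segment meets the environment; /eirduwmexosase/ is unchanged.
Rule 3 (pre-rhotic lowering): /i/ is a high vowel immediately before /r/, so it lowers to [e]. /eirduwmexosase/ → eerduwmexosase.
Rule 4 (intervocalic voicing): /s/ is a voiceless obstruent between vowels /o/ and /a/, so it voices to [z]. /s/ is a voiceless obstruent between vowels /a/ and /e/, so it voices to [z]. /eerduwmexosase/ → eerduwmexozaze.
Rule 5 (final vowel raising): /e/ is a mid vowel in word-final position, so it raises to [i]. /eerduwmexozaze/ → eerduwmexozazi.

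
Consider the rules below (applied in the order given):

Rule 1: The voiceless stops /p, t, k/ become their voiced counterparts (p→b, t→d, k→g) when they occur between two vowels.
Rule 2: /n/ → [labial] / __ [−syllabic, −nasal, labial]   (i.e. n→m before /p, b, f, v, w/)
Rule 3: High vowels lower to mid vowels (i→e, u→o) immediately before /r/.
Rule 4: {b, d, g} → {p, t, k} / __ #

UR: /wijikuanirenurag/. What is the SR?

Rule 1 (intervocalic voicing): /k/ is a voiceless stop between vowels /i/ and /u/, so it voices to [g]. /wijikuanirenurag/ → wijiguanirenurag.
Rule 2 (nasal place assimilation): no segment meets the environment; /wijiguanirenurag/ is unchanged.
Rule 3 (pre-rhotic lowering): /i/ is a high vowel immediately before /r/, so it lowers to [e]. /u/ is a high vowel immediately before /r/, so it lowers to [o]. /wijiguanirenurag/ → wijiguanerenorag.
Rule 4 (final devoicing): /g/ is a voiced stop in word-final position, so it devoices to [k]. /wijiguanerenorag/ → wijiguanerenorak.

wijiguanerenorak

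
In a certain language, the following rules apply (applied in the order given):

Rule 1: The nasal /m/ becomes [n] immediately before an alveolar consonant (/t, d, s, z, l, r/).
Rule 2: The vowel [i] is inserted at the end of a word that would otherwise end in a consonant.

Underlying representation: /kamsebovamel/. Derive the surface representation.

kansebovameli

Rule 1 (nasal place assimilation): /m/ precedes the alveolar consonant /s/, so it assimilates in place to [n]. /kamsebovamel/ → kansebovamel.
Rule 2 (final i-epenthesis): the form ends in the consonant /l/, so [i] is inserted word-finally. /kansebovamel/ → kansebovameli.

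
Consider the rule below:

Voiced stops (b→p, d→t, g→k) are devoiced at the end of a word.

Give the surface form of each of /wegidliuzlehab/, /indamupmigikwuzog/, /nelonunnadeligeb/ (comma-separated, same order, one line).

/wegidliuzlehab/: /b/ is a voiced stop in word-final position, so it devoices to [p]. → [wegidliuzlehap].
/indamupmigikwuzog/: /g/ is a voiced stop in word-final position, so it devoices to [k]. → [indamupmigikwuzok].
/nelonunnadeligeb/: /b/ is a voiced stop in word-final position, so it devoices to [p]. → [nelonunnadeligep].

wegidliuzlehap, indamupmigikwuzok, nelonunnadeligep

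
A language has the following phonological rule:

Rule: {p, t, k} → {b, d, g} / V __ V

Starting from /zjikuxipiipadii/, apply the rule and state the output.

/k/ is a voiceless stop between vowels /i/ and /u/, so it voices to [g].
/p/ is a voiceless stop between vowels /i/ and /i/, so it voices to [b].
/p/ is a voiceless stop between vowels /i/ and /a/, so it voices to [b].
Surface form: [zjiguxibiibadii].

zjiguxibiibadii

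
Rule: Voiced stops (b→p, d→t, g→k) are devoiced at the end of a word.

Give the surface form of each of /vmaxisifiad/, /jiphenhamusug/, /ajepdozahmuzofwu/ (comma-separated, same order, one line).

vmaxisifiat, jiphenhamusuk, ajepdozahmuzofwu

/vmaxisifiad/: /d/ is a voiced stop in word-final position, so it devoices to [t]. → [vmaxisifiat].
/jiphenhamusug/: /g/ is a voiced stop in word-final position, so it devoices to [k]. → [jiphenhamusuk].
/ajepdozahmuzofwu/: the rule's environment is not met; surfaces unchanged as [ajepdozahmuzofwu].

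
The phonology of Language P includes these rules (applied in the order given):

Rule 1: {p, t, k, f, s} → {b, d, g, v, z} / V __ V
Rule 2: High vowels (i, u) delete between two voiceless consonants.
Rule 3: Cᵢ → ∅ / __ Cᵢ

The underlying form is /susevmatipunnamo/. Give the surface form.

suzevmadibunamo

Rule 1 (intervocalic voicing): /s/ is a voiceless obstruent between vowels /u/ and /e/, so it voices to [z]. /t/ is a voiceless obstruent between vowels /a/ and /i/, so it voices to [d]. /p/ is a voiceless obstruent between vowels /i/ and /u/, so it voices to [b]. /susevmatipunnamo/ → suzevmadibunnamo.
Rule 2 (high vowel syncope): no segment meets the environment; /suzevmadibunnamo/ is unchanged.
Rule 3 (degemination): /nn/ is a geminate; the first /n/ deletes. /suzevmadibunnamo/ → suzevmadibunamo.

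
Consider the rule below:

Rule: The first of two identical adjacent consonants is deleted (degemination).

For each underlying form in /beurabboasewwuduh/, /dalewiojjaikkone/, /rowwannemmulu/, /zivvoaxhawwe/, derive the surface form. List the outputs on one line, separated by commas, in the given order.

beuraboasewuduh, dalewiojaikone, rowanemulu, zivoaxhawe

/beurabboasewwuduh/: /bb/ is a geminate; the first /b/ deletes. /ww/ is a geminate; the first /w/ deletes. → [beuraboasewuduh].
/dalewiojjaikkone/: /jj/ is a geminate; the first /j/ deletes. /kk/ is a geminate; the first /k/ deletes. → [dalewiojaikone].
/rowwannemmulu/: /ww/ is a geminate; the first /w/ deletes. /nn/ is a geminate; the first /n/ deletes. /mm/ is a geminate; the first /m/ deletes. → [rowanemulu].
/zivvoaxhawwe/: /vv/ is a geminate; the first /v/ deletes. /ww/ is a geminate; the first /w/ deletes. → [zivoaxhawe].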